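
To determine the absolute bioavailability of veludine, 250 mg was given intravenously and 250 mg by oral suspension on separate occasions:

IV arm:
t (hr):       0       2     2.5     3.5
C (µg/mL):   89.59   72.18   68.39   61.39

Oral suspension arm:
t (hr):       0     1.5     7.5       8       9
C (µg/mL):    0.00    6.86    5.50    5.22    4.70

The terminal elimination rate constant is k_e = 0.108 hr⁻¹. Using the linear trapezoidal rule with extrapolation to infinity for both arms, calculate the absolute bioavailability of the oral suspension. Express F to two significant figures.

Trapezoidal AUC_0→3.5 (IV):
  [0→2]: (89.59+72.18)/2 × 2 = 161.77
  [2→2.5]: (72.18+68.39)/2 × 0.5 = 35.1425
  [2.5→3.5]: (68.39+61.39)/2 × 1 = 64.89
  Sum = 261.8025 µg/mL·hr
IV tail: 61.39/0.108 = 568.426; AUC_iv,0→∞ = 261.8025 + 568.426 = 830.2285 µg/mL·hr
Trapezoidal AUC_0→9 (oral suspension):
  [0→1.5]: (0.00+6.86)/2 × 1.5 = 5.145
  [1.5→7.5]: (6.86+5.50)/2 × 6 = 37.08
  [7.5→8]: (5.50+5.22)/2 × 0.5 = 2.68
  [8→9]: (5.22+4.70)/2 × 1 = 4.96
  Sum = 49.865 µg/mL·hr
oral suspension tail: 4.70/0.108 = 43.519; AUC_ev,0→∞ = 49.865 + 43.519 = 93.384 µg/mL·hr
F = (AUC_ev/D_ev)/(AUC_iv/D_iv) = (93.384/250)/(830.2285/250) = 0.373536/3.320914 = 0.1125

F = 0.11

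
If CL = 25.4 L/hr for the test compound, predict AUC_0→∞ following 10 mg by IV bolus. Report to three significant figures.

AUC_0→∞ = Dose_iv / CL
        = 10 / 25.4 = 0.393701 mg/L·hr

AUC = 0.394 mg/L·hr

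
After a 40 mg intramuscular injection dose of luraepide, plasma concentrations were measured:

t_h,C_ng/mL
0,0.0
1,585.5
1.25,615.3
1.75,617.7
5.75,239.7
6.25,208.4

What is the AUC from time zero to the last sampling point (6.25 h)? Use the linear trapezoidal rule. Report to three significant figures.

Trapezoidal AUC_0→6.25:
  [0→1]: (0.0+585.5)/2 × 1 = 292.75
  [1→1.25]: (585.5+615.3)/2 × 0.25 = 150.1
  [1.25→1.75]: (615.3+617.7)/2 × 0.5 = 308.25
  [1.75→5.75]: (617.7+239.7)/2 × 4 = 1714.8
  [5.75→6.25]: (239.7+208.4)/2 × 0.5 = 112.025
  Sum = 2577.925 ng/mL·h

AUC = 2580 ng/mL·h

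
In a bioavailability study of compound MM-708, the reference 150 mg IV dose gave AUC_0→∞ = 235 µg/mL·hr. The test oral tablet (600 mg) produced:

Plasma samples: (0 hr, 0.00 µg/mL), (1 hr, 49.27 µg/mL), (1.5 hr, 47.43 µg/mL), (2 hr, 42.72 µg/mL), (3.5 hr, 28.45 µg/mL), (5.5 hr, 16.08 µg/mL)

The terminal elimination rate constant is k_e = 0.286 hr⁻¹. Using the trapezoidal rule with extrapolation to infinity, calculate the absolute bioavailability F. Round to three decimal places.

Trapezoidal AUC_0→5.5 (oral tablet):
  [0→1]: (0.00+49.27)/2 × 1 = 24.635
  [1→1.5]: (49.27+47.43)/2 × 0.5 = 24.175
  [1.5→2]: (47.43+42.72)/2 × 0.5 = 22.5375
  [2→3.5]: (42.72+28.45)/2 × 1.5 = 53.3775
  [3.5→5.5]: (28.45+16.08)/2 × 2 = 44.53
  Sum = 169.255 µg/mL·hr
Tail: C_last/k_e = 16.08/0.286 = 56.224
AUC_0→∞ (oral tablet) = 169.255 + 56.224 = 225.479 µg/mL·hr
F = (AUC_ev/D_ev)/(AUC_iv/D_iv) = (225.479/600)/(235/150) = 0.375798/1.56667 = 0.2399

F = 0.240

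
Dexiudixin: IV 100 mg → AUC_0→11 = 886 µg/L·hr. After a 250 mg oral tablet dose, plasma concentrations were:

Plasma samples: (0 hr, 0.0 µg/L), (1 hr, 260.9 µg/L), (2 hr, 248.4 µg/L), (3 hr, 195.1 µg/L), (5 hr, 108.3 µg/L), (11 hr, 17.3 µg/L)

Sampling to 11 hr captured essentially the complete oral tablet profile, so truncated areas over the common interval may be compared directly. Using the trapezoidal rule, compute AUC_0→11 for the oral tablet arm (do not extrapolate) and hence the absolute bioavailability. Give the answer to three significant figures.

F = 0.581

Trapezoidal AUC_0→11 (oral tablet):
  [0→1]: (0.0+260.9)/2 × 1 = 130.45
  [1→2]: (260.9+248.4)/2 × 1 = 254.65
  [2→3]: (248.4+195.1)/2 × 1 = 221.75
  [3→5]: (195.1+108.3)/2 × 2 = 303.4
  [5→11]: (108.3+17.3)/2 × 6 = 376.8
  Sum = 1287.05 µg/L·hr
F = (AUC_ev/D_ev)/(AUC_iv/D_iv) = (1287.05/250)/(886/100) = 5.1482/8.86 = 0.5811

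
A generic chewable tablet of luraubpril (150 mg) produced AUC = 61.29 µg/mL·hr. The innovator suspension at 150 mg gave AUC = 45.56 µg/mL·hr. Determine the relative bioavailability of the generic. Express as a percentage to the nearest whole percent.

F_rel = (AUC_test/D_test) / (AUC_ref/D_ref)
      = (61.29/150) / (45.56/150)
      = 0.4086 / 0.303733 = 1.3453 = 134.53%

F_rel = 135%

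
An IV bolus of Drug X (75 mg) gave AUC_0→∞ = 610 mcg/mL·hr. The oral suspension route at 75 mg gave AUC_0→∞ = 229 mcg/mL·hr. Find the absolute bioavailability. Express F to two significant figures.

F = 0.38

F = (AUC_ev / D_ev) / (AUC_iv / D_iv)
  = (229/75) / (610/75)
  = 3.05333 / 8.13333 = 0.3754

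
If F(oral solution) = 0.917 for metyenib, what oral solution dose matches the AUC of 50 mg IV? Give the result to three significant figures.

For equal systemic exposure: F × D_ev = D_iv
D_ev = D_iv / F = 50 / 0.917 = 54.5256 mg

D_oral = 54.5 mg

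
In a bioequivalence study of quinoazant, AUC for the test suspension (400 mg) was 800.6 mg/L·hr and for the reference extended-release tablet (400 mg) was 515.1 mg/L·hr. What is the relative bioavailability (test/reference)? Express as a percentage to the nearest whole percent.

F_rel = (AUC_test/D_test) / (AUC_ref/D_ref)
      = (800.6/400) / (515.1/400)
      = 2.0015 / 1.28775 = 1.5543 = 155.43%

F_rel = 155%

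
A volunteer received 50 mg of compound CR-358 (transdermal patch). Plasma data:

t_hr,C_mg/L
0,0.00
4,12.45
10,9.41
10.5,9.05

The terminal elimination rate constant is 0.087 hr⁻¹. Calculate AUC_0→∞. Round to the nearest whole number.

AUC = 199 mg/L·hr

Trapezoidal AUC_0→10.5:
  [0→4]: (0.00+12.45)/2 × 4 = 24.9
  [4→10]: (12.45+9.41)/2 × 6 = 65.58
  [10→10.5]: (9.41+9.05)/2 × 0.5 = 4.615
  Sum = 95.095 mg/L·hr
Extrapolated tail: C_last / k_e = 9.05 / 0.087 = 104.023
AUC_0→∞ = 95.095 + 104.023 = 199.118 mg/L·hr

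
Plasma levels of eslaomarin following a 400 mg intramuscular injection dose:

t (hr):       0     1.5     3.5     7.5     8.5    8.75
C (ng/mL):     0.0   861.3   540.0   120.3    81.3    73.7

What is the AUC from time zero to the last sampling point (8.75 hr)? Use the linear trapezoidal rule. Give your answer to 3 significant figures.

Trapezoidal AUC_0→8.75:
  [0→1.5]: (0.0+861.3)/2 × 1.5 = 645.975
  [1.5→3.5]: (861.3+540.0)/2 × 2 = 1401.3
  [3.5→7.5]: (540.0+120.3)/2 × 4 = 1320.6
  [7.5→8.5]: (120.3+81.3)/2 × 1 = 100.8
  [8.5→8.75]: (81.3+73.7)/2 × 0.25 = 19.375
  Sum = 3488.05 ng/mL·hr

AUC = 3490 ng/mL·hr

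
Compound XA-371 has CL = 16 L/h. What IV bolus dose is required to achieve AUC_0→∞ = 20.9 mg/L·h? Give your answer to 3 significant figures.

Dose = 334 mg

Dose_iv = CL × AUC_0→∞
     = 16 × 20.9 = 334.4 mg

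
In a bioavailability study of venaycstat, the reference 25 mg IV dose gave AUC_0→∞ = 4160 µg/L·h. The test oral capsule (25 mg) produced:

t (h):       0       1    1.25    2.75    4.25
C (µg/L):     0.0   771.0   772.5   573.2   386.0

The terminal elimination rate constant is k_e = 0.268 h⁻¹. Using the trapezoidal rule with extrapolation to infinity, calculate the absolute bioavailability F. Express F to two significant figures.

F = 0.90

Trapezoidal AUC_0→4.25 (oral capsule):
  [0→1]: (0.0+771.0)/2 × 1 = 385.5
  [1→1.25]: (771.0+772.5)/2 × 0.25 = 192.9375
  [1.25→2.75]: (772.5+573.2)/2 × 1.5 = 1009.275
  [2.75→4.25]: (573.2+386.0)/2 × 1.5 = 719.4
  Sum = 2307.1125 µg/L·h
Tail: C_last/k_e = 386.0/0.268 = 1440.299
AUC_0→∞ (oral capsule) = 2307.1125 + 1440.299 = 3747.4115 µg/L·h
F = (AUC_ev/D_ev)/(AUC_iv/D_iv) = (3747.4115/25)/(4160/25) = 149.89646/166.4 = 0.9008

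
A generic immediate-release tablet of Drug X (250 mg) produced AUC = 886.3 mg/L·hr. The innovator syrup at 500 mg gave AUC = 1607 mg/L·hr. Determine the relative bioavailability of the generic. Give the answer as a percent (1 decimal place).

F_rel = (AUC_test/D_test) / (AUC_ref/D_ref)
      = (886.3/250) / (1607/500)
      = 3.5452 / 3.214 = 1.1030 = 110.30%

F_rel = 110.3%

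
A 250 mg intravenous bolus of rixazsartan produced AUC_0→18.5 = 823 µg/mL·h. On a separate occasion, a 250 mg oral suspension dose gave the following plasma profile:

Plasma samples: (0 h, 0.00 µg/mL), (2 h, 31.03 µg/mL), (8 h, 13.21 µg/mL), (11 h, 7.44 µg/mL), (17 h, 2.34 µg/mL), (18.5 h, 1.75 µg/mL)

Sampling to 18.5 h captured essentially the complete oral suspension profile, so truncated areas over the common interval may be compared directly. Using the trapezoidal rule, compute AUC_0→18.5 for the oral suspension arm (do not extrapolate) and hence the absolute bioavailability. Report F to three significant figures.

Trapezoidal AUC_0→18.5 (oral suspension):
  [0→2]: (0.00+31.03)/2 × 2 = 31.03
  [2→8]: (31.03+13.21)/2 × 6 = 132.72
  [8→11]: (13.21+7.44)/2 × 3 = 30.975
  [11→17]: (7.44+2.34)/2 × 6 = 29.34
  [17→18.5]: (2.34+1.75)/2 × 1.5 = 3.0675
  Sum = 227.1325 µg/mL·h
F = (AUC_ev/D_ev)/(AUC_iv/D_iv) = (227.1325/250)/(823/250) = 0.90853/3.292 = 0.2760

F = 0.276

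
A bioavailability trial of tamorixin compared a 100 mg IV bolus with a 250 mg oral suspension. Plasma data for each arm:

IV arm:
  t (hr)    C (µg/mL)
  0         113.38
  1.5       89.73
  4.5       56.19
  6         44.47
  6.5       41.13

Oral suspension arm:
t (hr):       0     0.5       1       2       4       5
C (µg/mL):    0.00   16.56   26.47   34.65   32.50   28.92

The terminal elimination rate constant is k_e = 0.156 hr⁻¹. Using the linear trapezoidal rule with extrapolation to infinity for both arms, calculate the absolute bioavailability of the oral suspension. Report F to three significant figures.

Trapezoidal AUC_0→6.5 (IV):
  [0→1.5]: (113.38+89.73)/2 × 1.5 = 152.3325
  [1.5→4.5]: (89.73+56.19)/2 × 3 = 218.88
  [4.5→6]: (56.19+44.47)/2 × 1.5 = 75.495
  [6→6.5]: (44.47+41.13)/2 × 0.5 = 21.4
  Sum = 468.1075 µg/mL·hr
IV tail: 41.13/0.156 = 263.654; AUC_iv,0→∞ = 468.1075 + 263.654 = 731.7615 µg/mL·hr
Trapezoidal AUC_0→5 (oral suspension):
  [0→0.5]: (0.00+16.56)/2 × 0.5 = 4.14
  [0.5→1]: (16.56+26.47)/2 × 0.5 = 10.7575
  [1→2]: (26.47+34.65)/2 × 1 = 30.56
  [2→4]: (34.65+32.50)/2 × 2 = 67.15
  [4→5]: (32.50+28.92)/2 × 1 = 30.71
  Sum = 143.3175 µg/mL·hr
oral suspension tail: 28.92/0.156 = 185.385; AUC_ev,0→∞ = 143.3175 + 185.385 = 328.7025 µg/mL·hr
F = (AUC_ev/D_ev)/(AUC_iv/D_iv) = (328.7025/250)/(731.7615/100) = 1.31481/7.317615 = 0.1797

F = 0.180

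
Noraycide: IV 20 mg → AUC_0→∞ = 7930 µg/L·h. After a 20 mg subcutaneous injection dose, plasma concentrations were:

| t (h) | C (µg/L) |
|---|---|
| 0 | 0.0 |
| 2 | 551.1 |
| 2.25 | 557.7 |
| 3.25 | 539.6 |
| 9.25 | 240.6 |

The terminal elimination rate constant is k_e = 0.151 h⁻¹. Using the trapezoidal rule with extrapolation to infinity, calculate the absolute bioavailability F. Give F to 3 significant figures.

Trapezoidal AUC_0→9.25 (subcutaneous injection):
  [0→2]: (0.0+551.1)/2 × 2 = 551.1
  [2→2.25]: (551.1+557.7)/2 × 0.25 = 138.6
  [2.25→3.25]: (557.7+539.6)/2 × 1 = 548.65
  [3.25→9.25]: (539.6+240.6)/2 × 6 = 2340.6
  Sum = 3578.95 µg/L·h
Tail: C_last/k_e = 240.6/0.151 = 1593.377
AUC_0→∞ (subcutaneous injection) = 3578.95 + 1593.377 = 5172.327 µg/L·h
F = (AUC_ev/D_ev)/(AUC_iv/D_iv) = (5172.327/20)/(7930/20) = 258.61635/396.5 = 0.6522

F = 0.652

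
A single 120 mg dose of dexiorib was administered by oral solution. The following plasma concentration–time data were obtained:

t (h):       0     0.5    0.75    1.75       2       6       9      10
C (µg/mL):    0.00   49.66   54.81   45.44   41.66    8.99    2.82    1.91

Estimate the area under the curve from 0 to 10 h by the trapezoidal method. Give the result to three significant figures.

Trapezoidal AUC_0→10:
  [0→0.5]: (0.00+49.66)/2 × 0.5 = 12.415
  [0.5→0.75]: (49.66+54.81)/2 × 0.25 = 13.05875
  [0.75→1.75]: (54.81+45.44)/2 × 1 = 50.125
  [1.75→2]: (45.44+41.66)/2 × 0.25 = 10.8875
  [2→6]: (41.66+8.99)/2 × 4 = 101.3
  [6→9]: (8.99+2.82)/2 × 3 = 17.715
  [9→10]: (2.82+1.91)/2 × 1 = 2.365
  Sum = 207.86625 µg/mL·h

AUC = 208 µg/mL·h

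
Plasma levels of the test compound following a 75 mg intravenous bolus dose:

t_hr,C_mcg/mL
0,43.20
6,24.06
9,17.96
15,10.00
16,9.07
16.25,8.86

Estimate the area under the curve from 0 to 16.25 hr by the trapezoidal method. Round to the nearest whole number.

AUC = 360 mcg/mL·hr

Trapezoidal AUC_0→16.25:
  [0→6]: (43.20+24.06)/2 × 6 = 201.78
  [6→9]: (24.06+17.96)/2 × 3 = 63.03
  [9→15]: (17.96+10.00)/2 × 6 = 83.88
  [15→16]: (10.00+9.07)/2 × 1 = 9.535
  [16→16.25]: (9.07+8.86)/2 × 0.25 = 2.24125
  Sum = 360.46625 mcg/mL·hr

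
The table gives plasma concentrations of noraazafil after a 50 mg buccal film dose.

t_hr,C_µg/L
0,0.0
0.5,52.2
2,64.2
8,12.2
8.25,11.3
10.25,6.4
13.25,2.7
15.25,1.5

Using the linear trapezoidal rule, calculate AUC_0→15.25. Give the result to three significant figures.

Trapezoidal AUC_0→15.25:
  [0→0.5]: (0.0+52.2)/2 × 0.5 = 13.05
  [0.5→2]: (52.2+64.2)/2 × 1.5 = 87.3
  [2→8]: (64.2+12.2)/2 × 6 = 229.2
  [8→8.25]: (12.2+11.3)/2 × 0.25 = 2.9375
  [8.25→10.25]: (11.3+6.4)/2 × 2 = 17.7
  [10.25→13.25]: (6.4+2.7)/2 × 3 = 13.65
  [13.25→15.25]: (2.7+1.5)/2 × 2 = 4.2
  Sum = 368.0375 µg/L·hr

AUC = 368 µg/L·hr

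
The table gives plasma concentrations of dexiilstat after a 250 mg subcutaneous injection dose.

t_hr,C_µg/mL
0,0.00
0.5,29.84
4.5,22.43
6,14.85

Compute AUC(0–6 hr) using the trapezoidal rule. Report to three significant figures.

AUC = 140 µg/mL·hr

Trapezoidal AUC_0→6:
  [0→0.5]: (0.00+29.84)/2 × 0.5 = 7.46
  [0.5→4.5]: (29.84+22.43)/2 × 4 = 104.54
  [4.5→6]: (22.43+14.85)/2 × 1.5 = 27.96
  Sum = 139.96 µg/mL·hr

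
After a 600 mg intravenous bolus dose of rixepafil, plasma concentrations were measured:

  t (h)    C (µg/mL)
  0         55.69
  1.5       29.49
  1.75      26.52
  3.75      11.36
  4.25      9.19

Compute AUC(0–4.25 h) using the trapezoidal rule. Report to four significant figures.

AUC = 113.9 µg/mL·h

Trapezoidal AUC_0→4.25:
  [0→1.5]: (55.69+29.49)/2 × 1.5 = 63.885
  [1.5→1.75]: (29.49+26.52)/2 × 0.25 = 7.00125
  [1.75→3.75]: (26.52+11.36)/2 × 2 = 37.88
  [3.75→4.25]: (11.36+9.19)/2 × 0.5 = 5.1375
  Sum = 113.90375 µg/mL·h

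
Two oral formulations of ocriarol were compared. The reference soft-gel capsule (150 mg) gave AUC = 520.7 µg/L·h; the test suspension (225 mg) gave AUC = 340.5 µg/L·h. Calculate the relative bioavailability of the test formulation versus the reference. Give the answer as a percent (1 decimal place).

F_rel = (AUC_test/D_test) / (AUC_ref/D_ref)
      = (340.5/225) / (520.7/150)
      = 1.51333 / 3.47133 = 0.4360 = 43.60%

F_rel = 43.6%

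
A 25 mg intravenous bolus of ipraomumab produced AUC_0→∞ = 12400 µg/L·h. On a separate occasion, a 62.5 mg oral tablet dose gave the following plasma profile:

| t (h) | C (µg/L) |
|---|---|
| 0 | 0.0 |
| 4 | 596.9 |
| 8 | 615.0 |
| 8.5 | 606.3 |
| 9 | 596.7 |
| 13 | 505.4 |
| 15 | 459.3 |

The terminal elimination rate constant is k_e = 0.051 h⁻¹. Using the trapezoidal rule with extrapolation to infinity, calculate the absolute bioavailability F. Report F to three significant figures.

Trapezoidal AUC_0→15 (oral tablet):
  [0→4]: (0.0+596.9)/2 × 4 = 1193.8
  [4→8]: (596.9+615.0)/2 × 4 = 2423.8
  [8→8.5]: (615.0+606.3)/2 × 0.5 = 305.325
  [8.5→9]: (606.3+596.7)/2 × 0.5 = 300.75
  [9→13]: (596.7+505.4)/2 × 4 = 2204.2
  [13→15]: (505.4+459.3)/2 × 2 = 964.7
  Sum = 7392.575 µg/L·h
Tail: C_last/k_e = 459.3/0.051 = 9005.882
AUC_0→∞ (oral tablet) = 7392.575 + 9005.882 = 16398.457 µg/L·h
F = (AUC_ev/D_ev)/(AUC_iv/D_iv) = (16398.457/62.5)/(12400/25) = 262.375/496 = 0.5290

F = 0.529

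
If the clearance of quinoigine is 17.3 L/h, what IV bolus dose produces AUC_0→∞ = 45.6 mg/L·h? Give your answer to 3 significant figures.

Dose_iv = CL × AUC_0→∞
     = 17.3 × 45.6 = 788.88 mg

Dose = 789 mg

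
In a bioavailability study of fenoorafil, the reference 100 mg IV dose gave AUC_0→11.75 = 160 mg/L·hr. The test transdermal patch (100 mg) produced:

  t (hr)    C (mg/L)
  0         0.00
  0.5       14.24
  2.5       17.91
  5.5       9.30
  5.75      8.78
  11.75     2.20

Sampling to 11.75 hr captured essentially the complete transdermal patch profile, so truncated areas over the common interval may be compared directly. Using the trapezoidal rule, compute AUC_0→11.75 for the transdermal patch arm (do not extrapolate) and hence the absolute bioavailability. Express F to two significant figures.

F = 0.70

Trapezoidal AUC_0→11.75 (transdermal patch):
  [0→0.5]: (0.00+14.24)/2 × 0.5 = 3.56
  [0.5→2.5]: (14.24+17.91)/2 × 2 = 32.15
  [2.5→5.5]: (17.91+9.30)/2 × 3 = 40.815
  [5.5→5.75]: (9.30+8.78)/2 × 0.25 = 2.26
  [5.75→11.75]: (8.78+2.20)/2 × 6 = 32.94
  Sum = 111.725 mg/L·hr
F = (AUC_ev/D_ev)/(AUC_iv/D_iv) = (111.725/100)/(160/100) = 1.11725/1.6 = 0.6983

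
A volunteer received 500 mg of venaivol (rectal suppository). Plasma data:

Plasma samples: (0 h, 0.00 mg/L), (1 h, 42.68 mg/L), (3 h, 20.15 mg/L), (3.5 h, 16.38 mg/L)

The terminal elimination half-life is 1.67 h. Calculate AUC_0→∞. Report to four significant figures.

Trapezoidal AUC_0→3.5:
  [0→1]: (0.00+42.68)/2 × 1 = 21.34
  [1→3]: (42.68+20.15)/2 × 2 = 62.83
  [3→3.5]: (20.15+16.38)/2 × 0.5 = 9.1325
  Sum = 93.3025 mg/L·h
k_e = ln2 / t½ = 0.693147 / 1.67 = 0.4151 h^-1
Extrapolated tail: C_last / k_e = 16.38 / 0.4151 = 39.460
AUC_0→∞ = 93.3025 + 39.460 = 132.7625 mg/L·h

AUC = 132.8 mg/L·h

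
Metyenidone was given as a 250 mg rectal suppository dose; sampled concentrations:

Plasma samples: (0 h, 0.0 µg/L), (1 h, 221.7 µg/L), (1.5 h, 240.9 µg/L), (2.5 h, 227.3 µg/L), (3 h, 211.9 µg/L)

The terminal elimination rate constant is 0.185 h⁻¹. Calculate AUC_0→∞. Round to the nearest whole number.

Trapezoidal AUC_0→3:
  [0→1]: (0.0+221.7)/2 × 1 = 110.85
  [1→1.5]: (221.7+240.9)/2 × 0.5 = 115.65
  [1.5→2.5]: (240.9+227.3)/2 × 1 = 234.1
  [2.5→3]: (227.3+211.9)/2 × 0.5 = 109.8
  Sum = 570.4 µg/L·h
Extrapolated tail: C_last / k_e = 211.9 / 0.185 = 1145.405
AUC_0→∞ = 570.4 + 1145.405 = 1715.805 µg/L·h

AUC = 1716 µg/L·h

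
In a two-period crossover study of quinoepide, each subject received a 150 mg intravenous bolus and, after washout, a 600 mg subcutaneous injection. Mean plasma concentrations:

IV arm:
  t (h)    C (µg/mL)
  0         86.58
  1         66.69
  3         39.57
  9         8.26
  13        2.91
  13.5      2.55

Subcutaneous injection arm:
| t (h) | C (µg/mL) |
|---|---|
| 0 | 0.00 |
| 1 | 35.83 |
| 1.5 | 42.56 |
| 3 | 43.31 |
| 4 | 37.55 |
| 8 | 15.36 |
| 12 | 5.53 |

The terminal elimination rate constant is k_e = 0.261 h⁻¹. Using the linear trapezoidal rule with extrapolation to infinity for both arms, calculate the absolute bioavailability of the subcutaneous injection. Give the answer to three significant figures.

F = 0.216

Trapezoidal AUC_0→13.5 (IV):
  [0→1]: (86.58+66.69)/2 × 1 = 76.635
  [1→3]: (66.69+39.57)/2 × 2 = 106.26
  [3→9]: (39.57+8.26)/2 × 6 = 143.49
  [9→13]: (8.26+2.91)/2 × 4 = 22.34
  [13→13.5]: (2.91+2.55)/2 × 0.5 = 1.365
  Sum = 350.09 µg/mL·h
IV tail: 2.55/0.261 = 9.770; AUC_iv,0→∞ = 350.09 + 9.770 = 359.86 µg/mL·h
Trapezoidal AUC_0→12 (subcutaneous injection):
  [0→1]: (0.00+35.83)/2 × 1 = 17.915
  [1→1.5]: (35.83+42.56)/2 × 0.5 = 19.5975
  [1.5→3]: (42.56+43.31)/2 × 1.5 = 64.4025
  [3→4]: (43.31+37.55)/2 × 1 = 40.43
  [4→8]: (37.55+15.36)/2 × 4 = 105.82
  [8→12]: (15.36+5.53)/2 × 4 = 41.78
  Sum = 289.945 µg/mL·h
subcutaneous injection tail: 5.53/0.261 = 21.188; AUC_ev,0→∞ = 289.945 + 21.188 = 311.133 µg/mL·h
F = (AUC_ev/D_ev)/(AUC_iv/D_iv) = (311.133/600)/(359.86/150) = 0.518555/2.39907 = 0.2161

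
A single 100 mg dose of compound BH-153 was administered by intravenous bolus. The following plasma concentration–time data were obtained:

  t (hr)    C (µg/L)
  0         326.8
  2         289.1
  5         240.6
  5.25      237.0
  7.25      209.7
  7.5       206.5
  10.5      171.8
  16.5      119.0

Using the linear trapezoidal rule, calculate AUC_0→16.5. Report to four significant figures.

Trapezoidal AUC_0→16.5:
  [0→2]: (326.8+289.1)/2 × 2 = 615.9
  [2→5]: (289.1+240.6)/2 × 3 = 794.55
  [5→5.25]: (240.6+237.0)/2 × 0.25 = 59.7
  [5.25→7.25]: (237.0+209.7)/2 × 2 = 446.7
  [7.25→7.5]: (209.7+206.5)/2 × 0.25 = 52.025
  [7.5→10.5]: (206.5+171.8)/2 × 3 = 567.45
  [10.5→16.5]: (171.8+119.0)/2 × 6 = 872.4
  Sum = 3408.725 µg/L·hr

AUC = 3409 µg/L·hr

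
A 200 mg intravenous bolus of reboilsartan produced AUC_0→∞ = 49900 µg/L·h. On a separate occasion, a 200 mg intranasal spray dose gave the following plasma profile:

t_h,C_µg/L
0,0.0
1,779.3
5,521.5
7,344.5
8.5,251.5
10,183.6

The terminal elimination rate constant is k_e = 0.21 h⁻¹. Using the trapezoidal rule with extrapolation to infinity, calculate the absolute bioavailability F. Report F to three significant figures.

Trapezoidal AUC_0→10 (intranasal spray):
  [0→1]: (0.0+779.3)/2 × 1 = 389.65
  [1→5]: (779.3+521.5)/2 × 4 = 2601.6
  [5→7]: (521.5+344.5)/2 × 2 = 866.0
  [7→8.5]: (344.5+251.5)/2 × 1.5 = 447.0
  [8.5→10]: (251.5+183.6)/2 × 1.5 = 326.325
  Sum = 4630.575 µg/L·h
Tail: C_last/k_e = 183.6/0.21 = 874.286
AUC_0→∞ (intranasal spray) = 4630.575 + 874.286 = 5504.861 µg/L·h
F = (AUC_ev/D_ev)/(AUC_iv/D_iv) = (5504.861/200)/(49900/200) = 27.524305/249.5 = 0.1103

F = 0.110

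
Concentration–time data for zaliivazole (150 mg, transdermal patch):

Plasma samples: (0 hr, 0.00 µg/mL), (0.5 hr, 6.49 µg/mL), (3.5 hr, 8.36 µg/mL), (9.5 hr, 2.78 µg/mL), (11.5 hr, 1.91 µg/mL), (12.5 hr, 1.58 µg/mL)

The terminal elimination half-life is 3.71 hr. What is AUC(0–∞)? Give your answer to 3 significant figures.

Trapezoidal AUC_0→12.5:
  [0→0.5]: (0.00+6.49)/2 × 0.5 = 1.6225
  [0.5→3.5]: (6.49+8.36)/2 × 3 = 22.275
  [3.5→9.5]: (8.36+2.78)/2 × 6 = 33.42
  [9.5→11.5]: (2.78+1.91)/2 × 2 = 4.69
  [11.5→12.5]: (1.91+1.58)/2 × 1 = 1.745
  Sum = 63.7525 µg/mL·hr
k_e = ln2 / t½ = 0.693147 / 3.71 = 0.1868 hr^-1
Extrapolated tail: C_last / k_e = 1.58 / 0.1868 = 8.458
AUC_0→∞ = 63.7525 + 8.458 = 72.2105 µg/mL·hr

AUC = 72.2 µg/mL·hr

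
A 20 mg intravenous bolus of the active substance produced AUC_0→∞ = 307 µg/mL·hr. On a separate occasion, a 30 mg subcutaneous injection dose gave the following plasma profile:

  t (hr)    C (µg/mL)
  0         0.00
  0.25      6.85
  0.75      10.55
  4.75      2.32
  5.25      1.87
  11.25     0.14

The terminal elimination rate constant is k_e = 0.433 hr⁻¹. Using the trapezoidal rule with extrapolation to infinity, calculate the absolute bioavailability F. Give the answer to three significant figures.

Trapezoidal AUC_0→11.25 (subcutaneous injection):
  [0→0.25]: (0.00+6.85)/2 × 0.25 = 0.85625
  [0.25→0.75]: (6.85+10.55)/2 × 0.5 = 4.35
  [0.75→4.75]: (10.55+2.32)/2 × 4 = 25.74
  [4.75→5.25]: (2.32+1.87)/2 × 0.5 = 1.0475
  [5.25→11.25]: (1.87+0.14)/2 × 6 = 6.03
  Sum = 38.02375 µg/mL·hr
Tail: C_last/k_e = 0.14/0.433 = 0.323
AUC_0→∞ (subcutaneous injection) = 38.02375 + 0.323 = 38.34675 µg/mL·hr
F = (AUC_ev/D_ev)/(AUC_iv/D_iv) = (38.34675/30)/(307/20) = 1.278225/15.35 = 0.0833

F = 0.0833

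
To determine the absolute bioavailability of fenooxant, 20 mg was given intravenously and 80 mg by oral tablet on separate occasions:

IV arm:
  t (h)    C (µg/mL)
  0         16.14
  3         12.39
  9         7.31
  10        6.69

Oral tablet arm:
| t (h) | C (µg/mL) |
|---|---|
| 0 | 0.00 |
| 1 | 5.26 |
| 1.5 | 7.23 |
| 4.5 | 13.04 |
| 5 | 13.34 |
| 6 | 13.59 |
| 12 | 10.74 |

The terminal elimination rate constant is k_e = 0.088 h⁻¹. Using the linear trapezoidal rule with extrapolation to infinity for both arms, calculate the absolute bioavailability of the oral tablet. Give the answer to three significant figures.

Trapezoidal AUC_0→10 (IV):
  [0→3]: (16.14+12.39)/2 × 3 = 42.795
  [3→9]: (12.39+7.31)/2 × 6 = 59.1
  [9→10]: (7.31+6.69)/2 × 1 = 7.0
  Sum = 108.895 µg/mL·h
IV tail: 6.69/0.088 = 76.023; AUC_iv,0→∞ = 108.895 + 76.023 = 184.918 µg/mL·h
Trapezoidal AUC_0→12 (oral tablet):
  [0→1]: (0.00+5.26)/2 × 1 = 2.63
  [1→1.5]: (5.26+7.23)/2 × 0.5 = 3.1225
  [1.5→4.5]: (7.23+13.04)/2 × 3 = 30.405
  [4.5→5]: (13.04+13.34)/2 × 0.5 = 6.595
  [5→6]: (13.34+13.59)/2 × 1 = 13.465
  [6→12]: (13.59+10.74)/2 × 6 = 72.99
  Sum = 129.2075 µg/mL·h
oral tablet tail: 10.74/0.088 = 122.045; AUC_ev,0→∞ = 129.2075 + 122.045 = 251.2525 µg/mL·h
F = (AUC_ev/D_ev)/(AUC_iv/D_iv) = (251.2525/80)/(184.918/20) = 3.14066/9.2459 = 0.3397

F = 0.340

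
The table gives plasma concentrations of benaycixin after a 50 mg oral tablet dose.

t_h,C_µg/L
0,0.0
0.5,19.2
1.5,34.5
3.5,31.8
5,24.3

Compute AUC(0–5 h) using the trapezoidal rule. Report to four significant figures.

Trapezoidal AUC_0→5:
  [0→0.5]: (0.0+19.2)/2 × 0.5 = 4.8
  [0.5→1.5]: (19.2+34.5)/2 × 1 = 26.85
  [1.5→3.5]: (34.5+31.8)/2 × 2 = 66.3
  [3.5→5]: (31.8+24.3)/2 × 1.5 = 42.075
  Sum = 140.025 µg/L·h

AUC = 140.0 µg/L·h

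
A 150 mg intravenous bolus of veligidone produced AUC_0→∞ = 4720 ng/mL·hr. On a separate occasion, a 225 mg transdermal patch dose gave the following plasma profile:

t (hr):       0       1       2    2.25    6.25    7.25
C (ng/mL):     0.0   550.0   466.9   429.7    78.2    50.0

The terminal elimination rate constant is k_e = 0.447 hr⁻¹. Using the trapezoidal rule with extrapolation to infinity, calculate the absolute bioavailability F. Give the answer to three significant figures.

Trapezoidal AUC_0→7.25 (transdermal patch):
  [0→1]: (0.0+550.0)/2 × 1 = 275.0
  [1→2]: (550.0+466.9)/2 × 1 = 508.45
  [2→2.25]: (466.9+429.7)/2 × 0.25 = 112.075
  [2.25→6.25]: (429.7+78.2)/2 × 4 = 1015.8
  [6.25→7.25]: (78.2+50.0)/2 × 1 = 64.1
  Sum = 1975.425 ng/mL·hr
Tail: C_last/k_e = 50.0/0.447 = 111.857
AUC_0→∞ (transdermal patch) = 1975.425 + 111.857 = 2087.282 ng/mL·hr
F = (AUC_ev/D_ev)/(AUC_iv/D_iv) = (2087.282/225)/(4720/150) = 9.27681/31.4667 = 0.2948

F = 0.295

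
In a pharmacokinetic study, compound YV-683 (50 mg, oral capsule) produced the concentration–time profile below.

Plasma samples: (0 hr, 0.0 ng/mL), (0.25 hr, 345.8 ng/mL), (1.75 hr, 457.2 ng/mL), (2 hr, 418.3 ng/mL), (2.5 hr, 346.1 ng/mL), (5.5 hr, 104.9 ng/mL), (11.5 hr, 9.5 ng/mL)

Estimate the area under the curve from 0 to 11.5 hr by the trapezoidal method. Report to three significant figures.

AUC = 1970 ng/mL·hr

Trapezoidal AUC_0→11.5:
  [0→0.25]: (0.0+345.8)/2 × 0.25 = 43.225
  [0.25→1.75]: (345.8+457.2)/2 × 1.5 = 602.25
  [1.75→2]: (457.2+418.3)/2 × 0.25 = 109.4375
  [2→2.5]: (418.3+346.1)/2 × 0.5 = 191.1
  [2.5→5.5]: (346.1+104.9)/2 × 3 = 676.5
  [5.5→11.5]: (104.9+9.5)/2 × 6 = 343.2
  Sum = 1965.7125 ng/mL·hr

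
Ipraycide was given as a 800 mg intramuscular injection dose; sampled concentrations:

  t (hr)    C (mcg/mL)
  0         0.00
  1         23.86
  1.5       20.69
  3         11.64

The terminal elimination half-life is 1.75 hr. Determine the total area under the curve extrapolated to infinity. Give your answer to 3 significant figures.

Trapezoidal AUC_0→3:
  [0→1]: (0.00+23.86)/2 × 1 = 11.93
  [1→1.5]: (23.86+20.69)/2 × 0.5 = 11.1375
  [1.5→3]: (20.69+11.64)/2 × 1.5 = 24.2475
  Sum = 47.315 mcg/mL·hr
k_e = ln2 / t½ = 0.693147 / 1.75 = 0.3961 hr^-1
Extrapolated tail: C_last / k_e = 11.64 / 0.3961 = 29.387
AUC_0→∞ = 47.315 + 29.387 = 76.702 mcg/mL·hr

AUC = 76.7 mcg/mL·hr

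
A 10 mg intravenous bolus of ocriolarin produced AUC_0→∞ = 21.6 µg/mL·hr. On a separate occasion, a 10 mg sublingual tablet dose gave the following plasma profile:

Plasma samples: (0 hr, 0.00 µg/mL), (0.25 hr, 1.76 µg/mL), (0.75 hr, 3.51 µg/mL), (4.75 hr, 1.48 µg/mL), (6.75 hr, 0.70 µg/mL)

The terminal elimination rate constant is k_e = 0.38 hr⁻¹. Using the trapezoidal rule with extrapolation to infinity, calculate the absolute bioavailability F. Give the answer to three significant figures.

Trapezoidal AUC_0→6.75 (sublingual tablet):
  [0→0.25]: (0.00+1.76)/2 × 0.25 = 0.22
  [0.25→0.75]: (1.76+3.51)/2 × 0.5 = 1.3175
  [0.75→4.75]: (3.51+1.48)/2 × 4 = 9.98
  [4.75→6.75]: (1.48+0.70)/2 × 2 = 2.18
  Sum = 13.6975 µg/mL·hr
Tail: C_last/k_e = 0.70/0.38 = 1.842
AUC_0→∞ (sublingual tablet) = 13.6975 + 1.842 = 15.5395 µg/mL·hr
F = (AUC_ev/D_ev)/(AUC_iv/D_iv) = (15.5395/10)/(21.6/10) = 1.55395/2.16 = 0.7194

F = 0.719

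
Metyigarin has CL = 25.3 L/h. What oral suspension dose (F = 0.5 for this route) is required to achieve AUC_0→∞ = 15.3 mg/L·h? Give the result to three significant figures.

Dose = CL × AUC_0→∞ / F
     = 25.3 × 15.3 / 0.5 = 774.18 mg

Dose = 774 mg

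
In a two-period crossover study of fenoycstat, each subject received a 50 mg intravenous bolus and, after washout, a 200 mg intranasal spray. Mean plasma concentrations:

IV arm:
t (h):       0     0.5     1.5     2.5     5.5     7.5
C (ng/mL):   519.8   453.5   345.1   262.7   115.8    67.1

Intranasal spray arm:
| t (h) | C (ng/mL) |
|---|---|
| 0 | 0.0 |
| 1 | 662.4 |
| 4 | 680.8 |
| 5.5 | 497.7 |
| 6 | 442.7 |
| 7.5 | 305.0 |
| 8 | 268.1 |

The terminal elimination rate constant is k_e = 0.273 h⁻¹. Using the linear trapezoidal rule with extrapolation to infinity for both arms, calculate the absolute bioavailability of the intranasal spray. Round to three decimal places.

Trapezoidal AUC_0→7.5 (IV):
  [0→0.5]: (519.8+453.5)/2 × 0.5 = 243.325
  [0.5→1.5]: (453.5+345.1)/2 × 1 = 399.3
  [1.5→2.5]: (345.1+262.7)/2 × 1 = 303.9
  [2.5→5.5]: (262.7+115.8)/2 × 3 = 567.75
  [5.5→7.5]: (115.8+67.1)/2 × 2 = 182.9
  Sum = 1697.175 ng/mL·h
IV tail: 67.1/0.273 = 245.788; AUC_iv,0→∞ = 1697.175 + 245.788 = 1942.963 ng/mL·h
Trapezoidal AUC_0→8 (intranasal spray):
  [0→1]: (0.0+662.4)/2 × 1 = 331.2
  [1→4]: (662.4+680.8)/2 × 3 = 2014.8
  [4→5.5]: (680.8+497.7)/2 × 1.5 = 883.875
  [5.5→6]: (497.7+442.7)/2 × 0.5 = 235.1
  [6→7.5]: (442.7+305.0)/2 × 1.5 = 560.775
  [7.5→8]: (305.0+268.1)/2 × 0.5 = 143.275
  Sum = 4169.025 ng/mL·h
intranasal spray tail: 268.1/0.273 = 982.051; AUC_ev,0→∞ = 4169.025 + 982.051 = 5151.076 ng/mL·h
F = (AUC_ev/D_ev)/(AUC_iv/D_iv) = (5151.076/200)/(1942.963/50) = 25.75538/38.85926 = 0.6628

F = 0.663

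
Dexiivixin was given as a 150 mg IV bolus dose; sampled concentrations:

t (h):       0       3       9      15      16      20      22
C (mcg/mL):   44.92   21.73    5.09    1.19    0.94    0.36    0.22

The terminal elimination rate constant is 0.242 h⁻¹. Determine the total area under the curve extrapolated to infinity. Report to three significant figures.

Trapezoidal AUC_0→22:
  [0→3]: (44.92+21.73)/2 × 3 = 99.975
  [3→9]: (21.73+5.09)/2 × 6 = 80.46
  [9→15]: (5.09+1.19)/2 × 6 = 18.84
  [15→16]: (1.19+0.94)/2 × 1 = 1.065
  [16→20]: (0.94+0.36)/2 × 4 = 2.6
  [20→22]: (0.36+0.22)/2 × 2 = 0.58
  Sum = 203.52 mcg/mL·h
Extrapolated tail: C_last / k_e = 0.22 / 0.242 = 0.909
AUC_0→∞ = 203.52 + 0.909 = 204.429 mcg/mL·h

AUC = 204 mcg/mL·h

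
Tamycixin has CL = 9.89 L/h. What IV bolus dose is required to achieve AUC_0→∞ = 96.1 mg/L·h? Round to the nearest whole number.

Dose = 950 mg

Dose_iv = CL × AUC_0→∞
     = 9.89 × 96.1 = 950.429 mg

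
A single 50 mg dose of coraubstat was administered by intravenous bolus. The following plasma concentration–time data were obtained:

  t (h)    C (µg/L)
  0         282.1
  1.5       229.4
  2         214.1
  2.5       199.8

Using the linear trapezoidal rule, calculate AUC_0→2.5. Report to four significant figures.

AUC = 598.0 µg/L·h

Trapezoidal AUC_0→2.5:
  [0→1.5]: (282.1+229.4)/2 × 1.5 = 383.625
  [1.5→2]: (229.4+214.1)/2 × 0.5 = 110.875
  [2→2.5]: (214.1+199.8)/2 × 0.5 = 103.475
  Sum = 597.975 µg/L·h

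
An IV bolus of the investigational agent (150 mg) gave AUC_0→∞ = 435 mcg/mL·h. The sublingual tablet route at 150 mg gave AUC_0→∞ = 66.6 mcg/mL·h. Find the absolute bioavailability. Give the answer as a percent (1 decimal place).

F = 15.3%

F = (AUC_ev / D_ev) / (AUC_iv / D_iv)
  = (66.6/150) / (435/150)
  = 0.444 / 2.9 = 0.1531
  = 15.31%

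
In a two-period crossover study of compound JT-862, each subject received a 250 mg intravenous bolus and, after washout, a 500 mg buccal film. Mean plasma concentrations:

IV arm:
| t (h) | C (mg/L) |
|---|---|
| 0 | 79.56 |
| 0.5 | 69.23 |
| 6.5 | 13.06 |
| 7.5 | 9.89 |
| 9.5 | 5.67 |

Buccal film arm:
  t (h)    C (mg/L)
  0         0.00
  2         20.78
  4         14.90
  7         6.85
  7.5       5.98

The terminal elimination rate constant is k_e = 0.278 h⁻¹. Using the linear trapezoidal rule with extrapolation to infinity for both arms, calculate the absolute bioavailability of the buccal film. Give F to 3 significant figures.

F = 0.172

Trapezoidal AUC_0→9.5 (IV):
  [0→0.5]: (79.56+69.23)/2 × 0.5 = 37.1975
  [0.5→6.5]: (69.23+13.06)/2 × 6 = 246.87
  [6.5→7.5]: (13.06+9.89)/2 × 1 = 11.475
  [7.5→9.5]: (9.89+5.67)/2 × 2 = 15.56
  Sum = 311.1025 mg/L·h
IV tail: 5.67/0.278 = 20.396; AUC_iv,0→∞ = 311.1025 + 20.396 = 331.4985 mg/L·h
Trapezoidal AUC_0→7.5 (buccal film):
  [0→2]: (0.00+20.78)/2 × 2 = 20.78
  [2→4]: (20.78+14.90)/2 × 2 = 35.68
  [4→7]: (14.90+6.85)/2 × 3 = 32.625
  [7→7.5]: (6.85+5.98)/2 × 0.5 = 3.2075
  Sum = 92.2925 mg/L·h
buccal film tail: 5.98/0.278 = 21.511; AUC_ev,0→∞ = 92.2925 + 21.511 = 113.8035 mg/L·h
F = (AUC_ev/D_ev)/(AUC_iv/D_iv) = (113.8035/500)/(331.4985/250) = 0.227607/1.325994 = 0.1717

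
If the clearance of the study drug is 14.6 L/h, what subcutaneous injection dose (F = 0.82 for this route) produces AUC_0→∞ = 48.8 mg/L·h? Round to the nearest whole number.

Dose = CL × AUC_0→∞ / F
     = 14.6 × 48.8 / 0.82 = 868.878 mg

Dose = 869 mg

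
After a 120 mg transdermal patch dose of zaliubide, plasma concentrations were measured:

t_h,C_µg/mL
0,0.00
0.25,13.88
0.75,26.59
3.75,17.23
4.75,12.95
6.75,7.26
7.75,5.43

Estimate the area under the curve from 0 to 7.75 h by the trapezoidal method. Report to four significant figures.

Trapezoidal AUC_0→7.75:
  [0→0.25]: (0.00+13.88)/2 × 0.25 = 1.735
  [0.25→0.75]: (13.88+26.59)/2 × 0.5 = 10.1175
  [0.75→3.75]: (26.59+17.23)/2 × 3 = 65.73
  [3.75→4.75]: (17.23+12.95)/2 × 1 = 15.09
  [4.75→6.75]: (12.95+7.26)/2 × 2 = 20.21
  [6.75→7.75]: (7.26+5.43)/2 × 1 = 6.345
  Sum = 119.2275 µg/mL·h

AUC = 119.2 µg/mL·h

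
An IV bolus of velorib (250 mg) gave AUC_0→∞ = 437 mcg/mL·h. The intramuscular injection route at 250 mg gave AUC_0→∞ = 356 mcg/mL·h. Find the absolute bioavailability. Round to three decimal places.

F = 0.815

F = (AUC_ev / D_ev) / (AUC_iv / D_iv)
  = (356/250) / (437/250)
  = 1.424 / 1.748 = 0.8146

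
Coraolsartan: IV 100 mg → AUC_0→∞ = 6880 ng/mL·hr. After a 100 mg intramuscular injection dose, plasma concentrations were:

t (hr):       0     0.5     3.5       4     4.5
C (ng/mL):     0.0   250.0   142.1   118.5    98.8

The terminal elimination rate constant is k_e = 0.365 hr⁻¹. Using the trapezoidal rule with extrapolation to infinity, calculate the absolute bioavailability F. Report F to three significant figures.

F = 0.151

Trapezoidal AUC_0→4.5 (intramuscular injection):
  [0→0.5]: (0.0+250.0)/2 × 0.5 = 62.5
  [0.5→3.5]: (250.0+142.1)/2 × 3 = 588.15
  [3.5→4]: (142.1+118.5)/2 × 0.5 = 65.15
  [4→4.5]: (118.5+98.8)/2 × 0.5 = 54.325
  Sum = 770.125 ng/mL·hr
Tail: C_last/k_e = 98.8/0.365 = 270.685
AUC_0→∞ (intramuscular injection) = 770.125 + 270.685 = 1040.81 ng/mL·hr
F = (AUC_ev/D_ev)/(AUC_iv/D_iv) = (1040.81/100)/(6880/100) = 10.4081/68.8 = 0.1513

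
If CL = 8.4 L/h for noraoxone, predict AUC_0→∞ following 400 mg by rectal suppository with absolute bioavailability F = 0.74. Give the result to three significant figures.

AUC_0→∞ = F × Dose / CL
        = 0.74 × 400 / 8.4 = 35.2381 mg/L·h

AUC = 35.2 mg/L·h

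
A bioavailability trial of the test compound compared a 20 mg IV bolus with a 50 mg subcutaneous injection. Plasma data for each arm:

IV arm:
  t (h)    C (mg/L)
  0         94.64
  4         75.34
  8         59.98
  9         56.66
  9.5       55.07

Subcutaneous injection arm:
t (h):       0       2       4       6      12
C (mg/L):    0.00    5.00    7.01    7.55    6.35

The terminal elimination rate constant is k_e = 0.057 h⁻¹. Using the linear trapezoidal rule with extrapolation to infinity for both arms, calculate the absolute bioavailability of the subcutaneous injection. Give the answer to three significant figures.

F = 0.0444

Trapezoidal AUC_0→9.5 (IV):
  [0→4]: (94.64+75.34)/2 × 4 = 339.96
  [4→8]: (75.34+59.98)/2 × 4 = 270.64
  [8→9]: (59.98+56.66)/2 × 1 = 58.32
  [9→9.5]: (56.66+55.07)/2 × 0.5 = 27.9325
  Sum = 696.8525 mg/L·h
IV tail: 55.07/0.057 = 966.140; AUC_iv,0→∞ = 696.8525 + 966.140 = 1662.9925 mg/L·h
Trapezoidal AUC_0→12 (subcutaneous injection):
  [0→2]: (0.00+5.00)/2 × 2 = 5.0
  [2→4]: (5.00+7.01)/2 × 2 = 12.01
  [4→6]: (7.01+7.55)/2 × 2 = 14.56
  [6→12]: (7.55+6.35)/2 × 6 = 41.7
  Sum = 73.27 mg/L·h
subcutaneous injection tail: 6.35/0.057 = 111.404; AUC_ev,0→∞ = 73.27 + 111.404 = 184.674 mg/L·h
F = (AUC_ev/D_ev)/(AUC_iv/D_iv) = (184.674/50)/(1662.9925/20) = 3.69348/83.149625 = 0.0444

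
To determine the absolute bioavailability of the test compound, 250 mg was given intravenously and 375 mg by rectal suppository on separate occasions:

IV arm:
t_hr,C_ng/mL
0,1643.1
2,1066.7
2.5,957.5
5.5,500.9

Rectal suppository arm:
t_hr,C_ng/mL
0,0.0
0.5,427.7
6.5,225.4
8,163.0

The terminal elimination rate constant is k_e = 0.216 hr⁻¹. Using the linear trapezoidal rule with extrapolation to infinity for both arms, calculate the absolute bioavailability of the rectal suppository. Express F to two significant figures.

Trapezoidal AUC_0→5.5 (IV):
  [0→2]: (1643.1+1066.7)/2 × 2 = 2709.8
  [2→2.5]: (1066.7+957.5)/2 × 0.5 = 506.05
  [2.5→5.5]: (957.5+500.9)/2 × 3 = 2187.6
  Sum = 5403.45 ng/mL·hr
IV tail: 500.9/0.216 = 2318.981; AUC_iv,0→∞ = 5403.45 + 2318.981 = 7722.431 ng/mL·hr
Trapezoidal AUC_0→8 (rectal suppository):
  [0→0.5]: (0.0+427.7)/2 × 0.5 = 106.925
  [0.5→6.5]: (427.7+225.4)/2 × 6 = 1959.3
  [6.5→8]: (225.4+163.0)/2 × 1.5 = 291.3
  Sum = 2357.525 ng/mL·hr
rectal suppository tail: 163.0/0.216 = 754.630; AUC_ev,0→∞ = 2357.525 + 754.630 = 3112.155 ng/mL·hr
F = (AUC_ev/D_ev)/(AUC_iv/D_iv) = (3112.155/375)/(7722.431/250) = 8.29908/30.889724 = 0.2687

F = 0.27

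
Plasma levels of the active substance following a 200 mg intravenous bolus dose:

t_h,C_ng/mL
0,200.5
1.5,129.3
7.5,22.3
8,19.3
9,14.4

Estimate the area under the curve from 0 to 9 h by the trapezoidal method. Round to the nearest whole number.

Trapezoidal AUC_0→9:
  [0→1.5]: (200.5+129.3)/2 × 1.5 = 247.35
  [1.5→7.5]: (129.3+22.3)/2 × 6 = 454.8
  [7.5→8]: (22.3+19.3)/2 × 0.5 = 10.4
  [8→9]: (19.3+14.4)/2 × 1 = 16.85
  Sum = 729.4 ng/mL·h

AUC = 729 ng/mL·h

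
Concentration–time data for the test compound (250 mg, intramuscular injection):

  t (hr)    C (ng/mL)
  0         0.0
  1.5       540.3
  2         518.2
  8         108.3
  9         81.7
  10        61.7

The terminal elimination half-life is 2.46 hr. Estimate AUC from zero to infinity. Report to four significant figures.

AUC = 2935 ng/mL·hr

Trapezoidal AUC_0→10:
  [0→1.5]: (0.0+540.3)/2 × 1.5 = 405.225
  [1.5→2]: (540.3+518.2)/2 × 0.5 = 264.625
  [2→8]: (518.2+108.3)/2 × 6 = 1879.5
  [8→9]: (108.3+81.7)/2 × 1 = 95.0
  [9→10]: (81.7+61.7)/2 × 1 = 71.7
  Sum = 2716.05 ng/mL·hr
k_e = ln2 / t½ = 0.693147 / 2.46 = 0.2818 hr^-1
Extrapolated tail: C_last / k_e = 61.7 / 0.2818 = 218.950
AUC_0→∞ = 2716.05 + 218.950 = 2935.0 ng/mL·hr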